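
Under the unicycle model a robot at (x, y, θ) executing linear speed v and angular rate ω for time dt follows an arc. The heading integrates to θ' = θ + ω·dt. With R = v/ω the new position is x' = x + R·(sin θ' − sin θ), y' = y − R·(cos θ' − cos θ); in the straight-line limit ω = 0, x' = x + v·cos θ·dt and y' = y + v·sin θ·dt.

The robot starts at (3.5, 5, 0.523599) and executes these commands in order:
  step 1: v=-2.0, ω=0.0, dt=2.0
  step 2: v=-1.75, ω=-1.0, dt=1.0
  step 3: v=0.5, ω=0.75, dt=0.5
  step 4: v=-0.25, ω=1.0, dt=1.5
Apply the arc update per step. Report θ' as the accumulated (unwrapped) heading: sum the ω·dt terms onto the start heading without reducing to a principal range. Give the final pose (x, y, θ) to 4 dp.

(-1.6750, 2.6837, 1.3986)

step 1: θ'=0.5236 (straight) → pose (0.0359, 3.0000, 0.5236)
step 2: θ'=-0.4764 (R=1.7500) → pose (-1.6416, 2.9604, -0.4764)
step 3: θ'=-0.1014 (R=0.6667) → pose (-1.4034, 2.8896, -0.1014)
step 4: θ'=1.3986 (R=-0.2500) → pose (-1.6750, 2.6837, 1.3986)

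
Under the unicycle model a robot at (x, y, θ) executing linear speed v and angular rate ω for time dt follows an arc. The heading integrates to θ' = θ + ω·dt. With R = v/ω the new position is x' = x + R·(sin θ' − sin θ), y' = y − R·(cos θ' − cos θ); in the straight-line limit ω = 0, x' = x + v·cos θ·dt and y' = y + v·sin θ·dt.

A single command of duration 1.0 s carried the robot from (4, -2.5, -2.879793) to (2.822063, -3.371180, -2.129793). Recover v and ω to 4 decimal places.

Δθ = -2.129793 − -2.879793 = 0.750000
ω = Δθ/dt = 0.750000/1.0 = 0.7500
R = Δx/(sin θ' − sin θ) = 2.0000
v = R·ω = 2.0000·0.7500 = 1.5000

v = 1.5000, ω = 0.7500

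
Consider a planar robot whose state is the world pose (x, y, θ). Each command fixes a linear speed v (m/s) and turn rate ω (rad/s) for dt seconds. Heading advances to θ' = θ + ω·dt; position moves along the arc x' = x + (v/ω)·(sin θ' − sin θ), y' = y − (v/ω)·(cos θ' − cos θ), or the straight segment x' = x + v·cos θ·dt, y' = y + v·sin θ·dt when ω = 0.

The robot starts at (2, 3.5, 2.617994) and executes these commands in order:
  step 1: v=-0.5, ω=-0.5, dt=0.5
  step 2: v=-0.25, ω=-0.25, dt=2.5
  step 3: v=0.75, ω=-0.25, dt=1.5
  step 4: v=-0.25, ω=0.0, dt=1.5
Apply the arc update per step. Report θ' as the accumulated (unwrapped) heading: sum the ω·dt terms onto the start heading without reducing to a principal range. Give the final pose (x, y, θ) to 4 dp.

(2.4268, 3.5563, 1.3680)

step 1: θ'=2.3680 (R=1.0000) → pose (2.1987, 3.3494, 2.3680)
step 2: θ'=1.7430 (R=1.0000) → pose (2.4852, 2.8053, 1.7430)
step 3: θ'=1.3680 (R=-3.0000) → pose (2.5023, 3.9236, 1.3680)
step 4: θ'=1.3680 (straight) → pose (2.4268, 3.5563, 1.3680)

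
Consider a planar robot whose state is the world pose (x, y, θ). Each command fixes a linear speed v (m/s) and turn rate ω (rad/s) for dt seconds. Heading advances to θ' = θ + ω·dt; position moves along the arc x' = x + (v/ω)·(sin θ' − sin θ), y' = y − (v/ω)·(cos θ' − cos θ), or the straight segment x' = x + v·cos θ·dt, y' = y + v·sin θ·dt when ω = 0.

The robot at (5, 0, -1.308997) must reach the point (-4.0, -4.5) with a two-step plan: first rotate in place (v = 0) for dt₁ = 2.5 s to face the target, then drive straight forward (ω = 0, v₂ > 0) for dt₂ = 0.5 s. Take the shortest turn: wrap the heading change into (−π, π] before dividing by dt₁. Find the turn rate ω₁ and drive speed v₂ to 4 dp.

heading to target = atan2(-4.5−0, -4−5) = -2.6779
Δθ = wrap(-2.6779 − -1.3090) = -1.3689; ω₁ = Δθ/dt₁ = -0.5476
distance = √((-4−5)² + (-4.5−0)²) = 10.0623; v₂ = distance/dt₂ = 20.1246

ω₁ = -0.5476, v₂ = 20.1246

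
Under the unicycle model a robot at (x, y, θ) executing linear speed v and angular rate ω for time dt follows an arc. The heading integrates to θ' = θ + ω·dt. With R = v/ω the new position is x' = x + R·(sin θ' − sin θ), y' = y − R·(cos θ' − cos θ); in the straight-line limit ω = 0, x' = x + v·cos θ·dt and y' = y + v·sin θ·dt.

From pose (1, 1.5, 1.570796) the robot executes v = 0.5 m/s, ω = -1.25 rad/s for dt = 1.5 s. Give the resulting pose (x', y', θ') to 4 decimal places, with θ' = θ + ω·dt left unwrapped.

(1.5198, 1.8816, -0.3042)

θ' = 1.5708 + -1.25·1.5 = -0.3042
R = v/ω = 0.5/-1.25 = -0.4000
x' = 1 + -0.4000·(sin -0.3042 − sin 1.5708) = 1.5198
y' = 1.5 − -0.4000·(cos -0.3042 − cos 1.5708) = 1.8816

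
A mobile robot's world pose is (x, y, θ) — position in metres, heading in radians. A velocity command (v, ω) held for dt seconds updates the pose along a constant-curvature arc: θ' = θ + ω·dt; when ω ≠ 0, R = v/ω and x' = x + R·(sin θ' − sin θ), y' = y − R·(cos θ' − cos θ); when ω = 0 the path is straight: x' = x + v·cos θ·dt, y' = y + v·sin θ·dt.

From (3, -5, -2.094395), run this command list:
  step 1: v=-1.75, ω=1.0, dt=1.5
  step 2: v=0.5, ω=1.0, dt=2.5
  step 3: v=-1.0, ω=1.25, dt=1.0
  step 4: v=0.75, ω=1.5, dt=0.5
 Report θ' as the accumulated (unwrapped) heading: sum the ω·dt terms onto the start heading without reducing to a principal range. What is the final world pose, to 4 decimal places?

(3.6446, -2.7726, 3.9056)

step 1: θ'=-0.5944 (R=-1.7500) → pose (2.4645, -2.6751, -0.5944)
step 2: θ'=1.9056 (R=0.5000) → pose (3.2167, -2.0966, 1.9056)
step 3: θ'=3.1556 (R=-0.8000) → pose (3.9835, -2.6337, 3.1556)
step 4: θ'=3.9056 (R=0.5000) → pose (3.6446, -2.7726, 3.9056)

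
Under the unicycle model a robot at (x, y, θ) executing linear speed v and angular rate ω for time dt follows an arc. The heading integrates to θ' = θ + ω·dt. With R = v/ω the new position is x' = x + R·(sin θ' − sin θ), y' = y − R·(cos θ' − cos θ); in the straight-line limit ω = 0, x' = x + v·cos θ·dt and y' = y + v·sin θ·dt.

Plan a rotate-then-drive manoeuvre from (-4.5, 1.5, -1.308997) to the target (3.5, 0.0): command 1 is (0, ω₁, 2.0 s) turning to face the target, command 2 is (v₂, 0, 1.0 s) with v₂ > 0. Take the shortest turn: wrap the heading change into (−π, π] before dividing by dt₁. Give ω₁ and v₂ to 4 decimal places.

heading to target = atan2(0−1.5, 3.5−-4.5) = -0.1853
Δθ = wrap(-0.1853 − -1.3090) = 1.1236; ω₁ = Δθ/dt₁ = 0.5618
distance = √((3.5−-4.5)² + (0−1.5)²) = 8.1394; v₂ = distance/dt₂ = 8.1394

ω₁ = 0.5618, v₂ = 8.1394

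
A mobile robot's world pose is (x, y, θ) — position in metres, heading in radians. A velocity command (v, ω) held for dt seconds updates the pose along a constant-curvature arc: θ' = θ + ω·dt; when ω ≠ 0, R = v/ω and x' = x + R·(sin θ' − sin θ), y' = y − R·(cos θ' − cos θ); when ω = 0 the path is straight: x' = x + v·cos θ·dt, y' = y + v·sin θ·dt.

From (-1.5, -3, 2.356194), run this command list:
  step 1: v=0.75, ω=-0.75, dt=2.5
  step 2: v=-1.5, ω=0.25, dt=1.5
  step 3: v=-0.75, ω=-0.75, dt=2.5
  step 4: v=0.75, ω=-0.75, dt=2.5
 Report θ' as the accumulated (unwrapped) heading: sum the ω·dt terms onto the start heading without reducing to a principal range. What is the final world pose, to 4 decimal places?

step 1: θ'=0.4812 (R=-1.0000) → pose (-1.2557, -1.4065, 0.4812)
step 2: θ'=0.8562 (R=-6.0000) → pose (-3.0108, -2.7932, 0.8562)
step 3: θ'=-1.0188 (R=1.0000) → pose (-4.6177, -2.6623, -1.0188)
step 4: θ'=-2.8938 (R=-1.0000) → pose (-5.2239, -4.1561, -2.8938)

(-5.2239, -4.1561, -2.8938)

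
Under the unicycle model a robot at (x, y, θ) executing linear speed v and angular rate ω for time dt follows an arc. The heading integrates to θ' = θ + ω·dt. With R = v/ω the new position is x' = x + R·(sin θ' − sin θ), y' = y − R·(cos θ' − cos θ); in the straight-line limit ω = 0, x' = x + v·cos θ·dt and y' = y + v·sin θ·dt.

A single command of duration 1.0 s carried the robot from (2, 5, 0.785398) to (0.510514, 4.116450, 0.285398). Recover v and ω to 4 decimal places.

Δθ = 0.285398 − 0.785398 = -0.500000
ω = Δθ/dt = -0.500000/1.0 = -0.5000
R = Δx/(sin θ' − sin θ) = 3.5000
v = R·ω = 3.5000·-0.5000 = -1.7500

v = -1.7500, ω = -0.5000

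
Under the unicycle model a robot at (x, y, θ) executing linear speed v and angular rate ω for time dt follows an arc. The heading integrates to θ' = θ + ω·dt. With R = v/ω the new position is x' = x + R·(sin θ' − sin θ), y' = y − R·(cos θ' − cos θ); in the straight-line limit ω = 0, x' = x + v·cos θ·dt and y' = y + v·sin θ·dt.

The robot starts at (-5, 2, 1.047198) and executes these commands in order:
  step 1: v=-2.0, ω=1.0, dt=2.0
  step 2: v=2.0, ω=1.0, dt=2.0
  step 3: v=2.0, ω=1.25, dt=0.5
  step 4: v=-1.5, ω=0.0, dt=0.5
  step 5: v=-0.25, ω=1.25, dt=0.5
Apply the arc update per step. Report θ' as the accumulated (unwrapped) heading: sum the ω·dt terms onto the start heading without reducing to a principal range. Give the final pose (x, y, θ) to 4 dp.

(-5.6725, -3.9577, 6.2972)

step 1: θ'=3.0472 (R=-2.0000) → pose (-3.4565, -0.9911, 3.0472)
step 2: θ'=5.0472 (R=2.0000) → pose (-5.5339, -3.6394, 5.0472)
step 3: θ'=5.6722 (R=1.6000) → pose (-4.9406, -4.4242, 5.6722)
step 4: θ'=5.6722 (straight) → pose (-5.5549, -3.9939, 5.6722)
step 5: θ'=6.2972 (R=-0.2000) → pose (-5.6725, -3.9577, 6.2972)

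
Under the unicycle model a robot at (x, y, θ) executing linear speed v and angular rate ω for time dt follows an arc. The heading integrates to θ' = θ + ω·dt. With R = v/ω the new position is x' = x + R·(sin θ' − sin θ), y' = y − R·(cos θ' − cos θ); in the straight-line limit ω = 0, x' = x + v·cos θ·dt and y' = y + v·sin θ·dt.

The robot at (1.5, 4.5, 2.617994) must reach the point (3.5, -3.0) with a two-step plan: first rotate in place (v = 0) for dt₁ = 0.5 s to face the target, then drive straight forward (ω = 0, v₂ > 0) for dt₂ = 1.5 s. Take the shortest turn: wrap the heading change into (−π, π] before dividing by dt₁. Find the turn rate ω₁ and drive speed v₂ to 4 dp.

heading to target = atan2(-3−4.5, 3.5−1.5) = -1.3102
Δθ = wrap(-1.3102 − 2.6180) = 2.3550; ω₁ = Δθ/dt₁ = 4.7100
distance = √((3.5−1.5)² + (-3−4.5)²) = 7.7621; v₂ = distance/dt₂ = 5.1747

ω₁ = 4.7100, v₂ = 5.1747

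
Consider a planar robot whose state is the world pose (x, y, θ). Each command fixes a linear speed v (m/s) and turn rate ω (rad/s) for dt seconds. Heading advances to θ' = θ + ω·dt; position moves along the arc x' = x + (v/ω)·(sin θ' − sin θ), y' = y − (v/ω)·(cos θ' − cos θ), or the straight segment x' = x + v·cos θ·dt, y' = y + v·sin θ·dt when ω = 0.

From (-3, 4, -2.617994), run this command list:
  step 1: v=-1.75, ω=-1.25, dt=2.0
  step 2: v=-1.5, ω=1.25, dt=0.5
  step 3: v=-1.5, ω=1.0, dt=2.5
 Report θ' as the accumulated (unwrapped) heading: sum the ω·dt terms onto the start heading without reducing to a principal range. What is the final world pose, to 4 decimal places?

(1.7501, 1.2123, -1.9930)

step 1: θ'=-5.1180 (R=1.4000) → pose (-1.0136, 2.2352, -5.1180)
step 2: θ'=-4.4930 (R=-1.2000) → pose (-1.0822, 1.5005, -4.4930)
step 3: θ'=-1.9930 (R=-1.5000) → pose (1.7501, 1.2123, -1.9930)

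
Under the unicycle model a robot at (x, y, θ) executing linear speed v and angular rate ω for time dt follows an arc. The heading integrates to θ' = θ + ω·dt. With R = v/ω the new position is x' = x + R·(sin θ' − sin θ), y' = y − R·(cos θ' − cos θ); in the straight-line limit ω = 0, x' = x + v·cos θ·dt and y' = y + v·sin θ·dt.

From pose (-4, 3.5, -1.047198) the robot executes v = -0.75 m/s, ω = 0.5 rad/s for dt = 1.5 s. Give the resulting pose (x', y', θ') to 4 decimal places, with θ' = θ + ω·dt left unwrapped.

(-4.8598, 4.1842, -0.2972)

θ' = -1.0472 + 0.5·1.5 = -0.2972
R = v/ω = -0.75/0.5 = -1.5000
x' = -4 + -1.5000·(sin -0.2972 − sin -1.0472) = -4.8598
y' = 3.5 − -1.5000·(cos -0.2972 − cos -1.0472) = 4.1842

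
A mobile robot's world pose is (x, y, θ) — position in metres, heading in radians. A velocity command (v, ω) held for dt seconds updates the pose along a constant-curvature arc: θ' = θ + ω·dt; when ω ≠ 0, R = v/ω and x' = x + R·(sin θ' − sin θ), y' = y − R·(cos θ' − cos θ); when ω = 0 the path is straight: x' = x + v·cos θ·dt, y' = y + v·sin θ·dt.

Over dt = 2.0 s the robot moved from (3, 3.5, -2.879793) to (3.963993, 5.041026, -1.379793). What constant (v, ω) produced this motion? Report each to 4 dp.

Δθ = -1.379793 − -2.879793 = 1.500000
ω = Δθ/dt = 1.500000/2.0 = 0.7500
R = −Δy/(cos θ' − cos θ) = -1.3333
v = R·ω = -1.3333·0.7500 = -1.0000

v = -1.0000, ω = 0.7500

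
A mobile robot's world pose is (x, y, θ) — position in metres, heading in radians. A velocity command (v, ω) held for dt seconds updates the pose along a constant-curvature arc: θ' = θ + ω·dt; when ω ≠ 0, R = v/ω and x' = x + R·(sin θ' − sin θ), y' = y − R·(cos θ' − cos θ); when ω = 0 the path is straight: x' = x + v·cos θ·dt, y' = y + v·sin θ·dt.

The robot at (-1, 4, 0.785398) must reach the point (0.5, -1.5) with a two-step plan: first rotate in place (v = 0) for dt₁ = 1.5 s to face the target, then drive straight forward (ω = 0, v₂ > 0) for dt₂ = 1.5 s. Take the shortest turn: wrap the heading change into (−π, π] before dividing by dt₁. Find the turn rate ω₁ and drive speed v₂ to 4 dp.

ω₁ = -1.3933, v₂ = 3.8006

heading to target = atan2(-1.5−4, 0.5−-1) = -1.3045
Δθ = wrap(-1.3045 − 0.7854) = -2.0899; ω₁ = Δθ/dt₁ = -1.3933
distance = √((0.5−-1)² + (-1.5−4)²) = 5.7009; v₂ = distance/dt₂ = 3.8006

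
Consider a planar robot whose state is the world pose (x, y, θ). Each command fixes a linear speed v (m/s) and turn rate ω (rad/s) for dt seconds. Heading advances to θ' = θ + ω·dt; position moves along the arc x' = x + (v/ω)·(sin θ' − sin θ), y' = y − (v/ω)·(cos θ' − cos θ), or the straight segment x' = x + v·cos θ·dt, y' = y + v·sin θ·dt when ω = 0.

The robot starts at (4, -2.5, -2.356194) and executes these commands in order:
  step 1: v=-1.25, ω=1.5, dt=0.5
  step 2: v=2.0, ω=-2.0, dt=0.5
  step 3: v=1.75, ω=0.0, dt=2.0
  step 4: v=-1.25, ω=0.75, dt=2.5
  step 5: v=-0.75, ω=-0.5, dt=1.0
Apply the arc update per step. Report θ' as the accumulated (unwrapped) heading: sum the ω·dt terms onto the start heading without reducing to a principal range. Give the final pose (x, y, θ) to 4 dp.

(0.5941, -1.2596, -1.2312)

step 1: θ'=-1.6062 (R=-0.8333) → pose (4.2436, -1.9402, -1.6062)
step 2: θ'=-2.6062 (R=-1.0000) → pose (3.7544, -2.7649, -2.6062)
step 3: θ'=-2.6062 (straight) → pose (0.7441, -4.5506, -2.6062)
step 4: θ'=-0.7312 (R=-1.6667) → pose (1.0068, -1.8765, -0.7312)
step 5: θ'=-1.2312 (R=1.5000) → pose (0.5941, -1.2596, -1.2312)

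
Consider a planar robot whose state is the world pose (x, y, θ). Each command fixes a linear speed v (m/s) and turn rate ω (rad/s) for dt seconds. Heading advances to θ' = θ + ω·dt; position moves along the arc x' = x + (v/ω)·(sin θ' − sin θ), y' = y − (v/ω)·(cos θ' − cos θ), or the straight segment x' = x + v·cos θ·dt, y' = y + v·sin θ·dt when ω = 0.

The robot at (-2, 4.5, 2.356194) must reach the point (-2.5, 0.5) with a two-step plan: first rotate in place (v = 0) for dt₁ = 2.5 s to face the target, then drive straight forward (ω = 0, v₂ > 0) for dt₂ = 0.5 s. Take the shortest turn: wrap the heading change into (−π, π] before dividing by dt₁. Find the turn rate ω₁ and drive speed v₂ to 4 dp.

heading to target = atan2(0.5−4.5, -2.5−-2) = -1.6952
Δθ = wrap(-1.6952 − 2.3562) = 2.2318; ω₁ = Δθ/dt₁ = 0.8927
distance = √((-2.5−-2)² + (0.5−4.5)²) = 4.0311; v₂ = distance/dt₂ = 8.0623

ω₁ = 0.8927, v₂ = 8.0623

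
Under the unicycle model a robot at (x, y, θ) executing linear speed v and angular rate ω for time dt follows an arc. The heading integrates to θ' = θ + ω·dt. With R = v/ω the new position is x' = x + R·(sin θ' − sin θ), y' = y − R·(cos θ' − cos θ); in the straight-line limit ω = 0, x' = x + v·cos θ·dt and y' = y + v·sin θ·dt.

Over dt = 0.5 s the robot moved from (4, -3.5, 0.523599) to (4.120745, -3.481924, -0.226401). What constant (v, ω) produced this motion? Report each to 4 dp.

v = 0.2500, ω = -1.5000

Δθ = -0.226401 − 0.523599 = -0.750000
ω = Δθ/dt = -0.750000/0.5 = -1.5000
R = Δx/(sin θ' − sin θ) = -0.1667
v = R·ω = -0.1667·-1.5000 = 0.2500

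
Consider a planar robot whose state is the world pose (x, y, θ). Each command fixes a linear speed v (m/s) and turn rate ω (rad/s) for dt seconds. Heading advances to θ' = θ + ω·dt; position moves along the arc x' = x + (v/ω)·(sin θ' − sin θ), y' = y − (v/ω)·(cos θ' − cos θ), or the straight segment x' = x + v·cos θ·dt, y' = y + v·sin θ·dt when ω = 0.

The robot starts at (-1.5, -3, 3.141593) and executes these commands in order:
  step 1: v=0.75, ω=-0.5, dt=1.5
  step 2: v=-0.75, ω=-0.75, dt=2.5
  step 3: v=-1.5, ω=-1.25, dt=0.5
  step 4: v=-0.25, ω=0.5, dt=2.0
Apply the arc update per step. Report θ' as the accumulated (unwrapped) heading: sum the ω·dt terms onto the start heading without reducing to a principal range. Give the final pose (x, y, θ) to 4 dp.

(-3.8758, -4.5313, 0.8916)

step 1: θ'=2.3916 (R=-1.5000) → pose (-2.5225, -2.5975, 2.3916)
step 2: θ'=0.5166 (R=1.0000) → pose (-2.7102, -4.1987, 0.5166)
step 3: θ'=-0.1084 (R=1.2000) → pose (-3.4327, -4.3483, -0.1084)
step 4: θ'=0.8916 (R=-0.5000) → pose (-3.8758, -4.5313, 0.8916)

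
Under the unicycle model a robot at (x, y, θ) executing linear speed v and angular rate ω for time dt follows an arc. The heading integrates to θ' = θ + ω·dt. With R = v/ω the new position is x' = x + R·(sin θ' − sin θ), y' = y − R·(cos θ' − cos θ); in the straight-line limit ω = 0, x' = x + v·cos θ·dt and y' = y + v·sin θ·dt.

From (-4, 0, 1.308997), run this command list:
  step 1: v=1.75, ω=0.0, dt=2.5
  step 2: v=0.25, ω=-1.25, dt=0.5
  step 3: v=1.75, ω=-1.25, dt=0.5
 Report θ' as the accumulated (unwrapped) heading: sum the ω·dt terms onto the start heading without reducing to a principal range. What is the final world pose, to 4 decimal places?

(-1.9988, 4.6417, 0.0590)

step 1: θ'=1.3090 (straight) → pose (-2.8677, 4.2259, 1.3090)
step 2: θ'=0.6840 (R=-0.2000) → pose (-2.8009, 4.3292, 0.6840)
step 3: θ'=0.0590 (R=-1.4000) → pose (-1.9988, 4.6417, 0.0590)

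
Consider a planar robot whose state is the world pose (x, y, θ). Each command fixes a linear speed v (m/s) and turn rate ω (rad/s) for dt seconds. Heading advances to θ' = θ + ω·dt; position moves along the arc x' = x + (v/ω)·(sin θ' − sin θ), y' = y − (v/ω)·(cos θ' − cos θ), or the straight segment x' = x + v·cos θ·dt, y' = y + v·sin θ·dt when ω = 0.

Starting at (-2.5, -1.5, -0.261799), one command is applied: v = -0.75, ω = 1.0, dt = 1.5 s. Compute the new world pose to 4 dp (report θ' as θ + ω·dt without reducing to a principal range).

θ' = -0.2618 + 1.0·1.5 = 1.2382
R = v/ω = -0.75/1.0 = -0.7500
x' = -2.5 + -0.7500·(sin 1.2382 − sin -0.2618) = -3.4030
y' = -1.5 − -0.7500·(cos 1.2382 − cos -0.2618) = -1.9796

(-3.4030, -1.9796, 1.2382)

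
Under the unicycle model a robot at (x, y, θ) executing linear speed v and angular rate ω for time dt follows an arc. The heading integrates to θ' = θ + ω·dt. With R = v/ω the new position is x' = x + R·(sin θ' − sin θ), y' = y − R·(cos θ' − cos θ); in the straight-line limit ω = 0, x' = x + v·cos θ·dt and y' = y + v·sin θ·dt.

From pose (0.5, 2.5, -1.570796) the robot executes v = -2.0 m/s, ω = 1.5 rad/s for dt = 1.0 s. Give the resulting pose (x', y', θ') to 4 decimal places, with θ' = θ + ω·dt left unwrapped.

θ' = -1.5708 + 1.5·1.0 = -0.0708
R = v/ω = -2.0/1.5 = -1.3333
x' = 0.5 + -1.3333·(sin -0.0708 − sin -1.5708) = -0.7390
y' = 2.5 − -1.3333·(cos -0.0708 − cos -1.5708) = 3.8300

(-0.7390, 3.8300, -0.0708)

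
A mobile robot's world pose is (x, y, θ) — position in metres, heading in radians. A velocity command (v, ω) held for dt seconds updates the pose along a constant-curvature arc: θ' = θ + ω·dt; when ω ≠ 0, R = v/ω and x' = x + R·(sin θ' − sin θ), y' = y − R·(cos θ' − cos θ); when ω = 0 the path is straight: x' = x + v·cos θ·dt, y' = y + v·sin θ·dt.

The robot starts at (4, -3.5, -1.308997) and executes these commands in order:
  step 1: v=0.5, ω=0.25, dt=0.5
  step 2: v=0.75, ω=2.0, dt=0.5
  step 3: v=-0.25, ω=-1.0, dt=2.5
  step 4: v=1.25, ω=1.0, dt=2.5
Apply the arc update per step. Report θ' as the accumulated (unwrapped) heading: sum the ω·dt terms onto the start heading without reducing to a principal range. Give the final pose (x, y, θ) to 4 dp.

(4.6171, -5.8443, -0.1840)

step 1: θ'=-1.1840 (R=2.0000) → pose (4.0796, -3.7368, -1.1840)
step 2: θ'=-0.1840 (R=0.3750) → pose (4.3583, -3.9640, -0.1840)
step 3: θ'=-2.6840 (R=0.2500) → pose (4.2936, -3.4940, -2.6840)
step 4: θ'=-0.1840 (R=1.2500) → pose (4.6171, -5.8443, -0.1840)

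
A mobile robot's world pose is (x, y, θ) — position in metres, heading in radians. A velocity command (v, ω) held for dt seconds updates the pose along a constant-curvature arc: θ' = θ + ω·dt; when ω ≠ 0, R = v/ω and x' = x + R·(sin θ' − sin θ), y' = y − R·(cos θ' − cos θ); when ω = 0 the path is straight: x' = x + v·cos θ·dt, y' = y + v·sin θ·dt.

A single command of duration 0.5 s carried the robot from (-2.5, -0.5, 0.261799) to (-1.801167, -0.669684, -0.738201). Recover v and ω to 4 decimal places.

v = 1.5000, ω = -2.0000

Δθ = -0.738201 − 0.261799 = -1.000000
ω = Δθ/dt = -1.000000/0.5 = -2.0000
R = Δx/(sin θ' − sin θ) = -0.7500
v = R·ω = -0.7500·-2.0000 = 1.5000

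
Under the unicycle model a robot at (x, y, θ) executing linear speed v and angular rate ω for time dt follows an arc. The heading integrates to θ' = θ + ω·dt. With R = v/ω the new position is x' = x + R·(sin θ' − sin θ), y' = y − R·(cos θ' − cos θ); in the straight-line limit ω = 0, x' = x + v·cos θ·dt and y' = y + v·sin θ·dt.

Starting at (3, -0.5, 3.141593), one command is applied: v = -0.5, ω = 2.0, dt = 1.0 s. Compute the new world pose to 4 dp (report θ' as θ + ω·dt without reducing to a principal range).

θ' = 3.1416 + 2.0·1.0 = 5.1416
R = v/ω = -0.5/2.0 = -0.2500
x' = 3 + -0.2500·(sin 5.1416 − sin 3.1416) = 3.2273
y' = -0.5 − -0.2500·(cos 5.1416 − cos 3.1416) = -0.1460

(3.2273, -0.1460, 5.1416)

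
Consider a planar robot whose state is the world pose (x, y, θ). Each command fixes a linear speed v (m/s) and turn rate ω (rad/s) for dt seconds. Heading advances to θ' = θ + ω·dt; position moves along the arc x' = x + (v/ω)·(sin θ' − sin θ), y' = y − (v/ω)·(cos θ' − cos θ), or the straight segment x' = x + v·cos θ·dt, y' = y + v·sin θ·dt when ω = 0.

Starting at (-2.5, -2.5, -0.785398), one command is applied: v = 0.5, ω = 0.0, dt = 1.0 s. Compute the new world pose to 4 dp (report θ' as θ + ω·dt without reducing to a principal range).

(-2.1464, -2.8536, -0.7854)

θ' = -0.7854 + 0.0·1.0 = -0.7854
ω = 0 → straight: x' = -2.5 + 0.5·cos(-0.7854)·1.0 = -2.1464
y' = -2.5 + 0.5·sin(-0.7854)·1.0 = -2.8536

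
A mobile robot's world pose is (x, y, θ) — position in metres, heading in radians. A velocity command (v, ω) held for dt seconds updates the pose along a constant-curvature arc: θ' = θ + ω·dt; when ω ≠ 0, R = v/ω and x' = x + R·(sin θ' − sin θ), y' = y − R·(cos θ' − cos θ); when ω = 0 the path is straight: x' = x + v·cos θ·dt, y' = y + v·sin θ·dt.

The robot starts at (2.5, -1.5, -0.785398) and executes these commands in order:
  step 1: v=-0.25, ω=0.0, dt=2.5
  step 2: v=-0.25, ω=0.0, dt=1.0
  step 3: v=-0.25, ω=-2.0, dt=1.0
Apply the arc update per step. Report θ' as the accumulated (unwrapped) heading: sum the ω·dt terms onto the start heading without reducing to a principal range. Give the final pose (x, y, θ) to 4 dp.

step 1: θ'=-0.7854 (straight) → pose (2.0581, -1.0581, -0.7854)
step 2: θ'=-0.7854 (straight) → pose (1.8813, -0.8813, -0.7854)
step 3: θ'=-2.7854 (R=0.1250) → pose (1.9261, -0.6757, -2.7854)

(1.9261, -0.6757, -2.7854)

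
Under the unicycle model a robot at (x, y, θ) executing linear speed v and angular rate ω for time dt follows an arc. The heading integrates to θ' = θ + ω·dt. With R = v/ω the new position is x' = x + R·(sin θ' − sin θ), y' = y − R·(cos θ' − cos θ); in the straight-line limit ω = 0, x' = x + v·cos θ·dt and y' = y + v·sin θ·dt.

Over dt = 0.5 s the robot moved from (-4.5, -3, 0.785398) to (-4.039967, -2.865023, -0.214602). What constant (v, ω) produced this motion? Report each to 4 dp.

v = 1.0000, ω = -2.0000

Δθ = -0.214602 − 0.785398 = -1.000000
ω = Δθ/dt = -1.000000/0.5 = -2.0000
R = Δx/(sin θ' − sin θ) = -0.5000
v = R·ω = -0.5000·-2.0000 = 1.0000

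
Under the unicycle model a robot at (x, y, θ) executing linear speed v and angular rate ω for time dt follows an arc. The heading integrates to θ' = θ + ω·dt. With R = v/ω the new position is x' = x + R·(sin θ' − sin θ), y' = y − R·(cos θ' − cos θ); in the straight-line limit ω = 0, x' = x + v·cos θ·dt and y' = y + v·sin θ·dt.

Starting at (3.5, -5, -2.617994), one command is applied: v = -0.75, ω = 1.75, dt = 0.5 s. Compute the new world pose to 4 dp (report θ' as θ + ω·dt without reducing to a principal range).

(3.7079, -4.7023, -1.7430)

θ' = -2.6180 + 1.75·0.5 = -1.7430
R = v/ω = -0.75/1.75 = -0.4286
x' = 3.5 + -0.4286·(sin -1.7430 − sin -2.6180) = 3.7079
y' = -5 − -0.4286·(cos -1.7430 − cos -2.6180) = -4.7023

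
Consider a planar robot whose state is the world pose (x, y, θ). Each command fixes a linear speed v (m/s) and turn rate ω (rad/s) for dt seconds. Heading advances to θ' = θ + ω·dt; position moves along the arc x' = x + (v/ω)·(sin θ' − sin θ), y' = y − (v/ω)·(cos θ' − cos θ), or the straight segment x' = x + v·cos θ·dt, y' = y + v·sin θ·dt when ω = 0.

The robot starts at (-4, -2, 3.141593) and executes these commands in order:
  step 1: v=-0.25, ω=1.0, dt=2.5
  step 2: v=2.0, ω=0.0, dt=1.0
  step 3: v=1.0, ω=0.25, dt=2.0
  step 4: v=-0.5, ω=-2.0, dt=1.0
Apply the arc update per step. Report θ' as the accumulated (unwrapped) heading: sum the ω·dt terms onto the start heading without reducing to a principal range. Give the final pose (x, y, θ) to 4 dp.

(-0.5938, -3.1195, 4.1416)

step 1: θ'=5.6416 (R=-0.2500) → pose (-3.8504, -1.5497, 5.6416)
step 2: θ'=5.6416 (straight) → pose (-2.2481, -2.7467, 5.6416)
step 3: θ'=6.1416 (R=4.0000) → pose (-0.4187, -3.5021, 6.1416)
step 4: θ'=4.1416 (R=0.2500) → pose (-0.5938, -3.1195, 4.1416)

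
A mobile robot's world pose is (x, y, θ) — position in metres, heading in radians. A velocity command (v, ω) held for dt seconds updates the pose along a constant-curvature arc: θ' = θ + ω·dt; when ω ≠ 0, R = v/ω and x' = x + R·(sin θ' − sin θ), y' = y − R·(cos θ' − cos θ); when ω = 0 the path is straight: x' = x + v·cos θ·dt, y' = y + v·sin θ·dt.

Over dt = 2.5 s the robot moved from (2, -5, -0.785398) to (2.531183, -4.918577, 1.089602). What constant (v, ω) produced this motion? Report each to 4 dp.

v = 0.2500, ω = 0.7500

Δθ = 1.089602 − -0.785398 = 1.875000
ω = Δθ/dt = 1.875000/2.5 = 0.7500
R = Δx/(sin θ' − sin θ) = 0.3333
v = R·ω = 0.3333·0.7500 = 0.2500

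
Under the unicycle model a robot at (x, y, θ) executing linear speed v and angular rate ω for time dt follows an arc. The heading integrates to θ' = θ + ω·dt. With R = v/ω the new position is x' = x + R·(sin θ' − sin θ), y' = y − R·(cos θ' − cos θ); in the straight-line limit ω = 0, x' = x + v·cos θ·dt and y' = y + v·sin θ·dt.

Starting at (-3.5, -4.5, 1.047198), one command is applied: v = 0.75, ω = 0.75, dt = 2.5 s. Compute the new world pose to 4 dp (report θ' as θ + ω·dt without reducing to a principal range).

(-4.1484, -3.0240, 2.9222)

θ' = 1.0472 + 0.75·2.5 = 2.9222
R = v/ω = 0.75/0.75 = 1.0000
x' = -3.5 + 1.0000·(sin 2.9222 − sin 1.0472) = -4.1484
y' = -4.5 − 1.0000·(cos 2.9222 − cos 1.0472) = -3.0240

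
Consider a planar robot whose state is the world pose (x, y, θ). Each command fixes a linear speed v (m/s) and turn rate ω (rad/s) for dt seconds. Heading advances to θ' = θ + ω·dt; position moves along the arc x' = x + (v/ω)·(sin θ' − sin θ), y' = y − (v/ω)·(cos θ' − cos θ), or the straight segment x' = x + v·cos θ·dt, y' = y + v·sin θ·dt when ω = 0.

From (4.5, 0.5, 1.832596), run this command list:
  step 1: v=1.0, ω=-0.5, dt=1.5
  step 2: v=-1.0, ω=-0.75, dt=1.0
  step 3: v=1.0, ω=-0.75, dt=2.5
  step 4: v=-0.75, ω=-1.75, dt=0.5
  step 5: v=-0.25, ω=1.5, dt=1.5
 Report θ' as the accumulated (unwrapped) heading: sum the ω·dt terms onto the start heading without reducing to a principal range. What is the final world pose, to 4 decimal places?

(5.7532, 0.7208, -0.1674)

step 1: θ'=1.0826 (R=-2.0000) → pose (4.6655, 1.9557, 1.0826)
step 2: θ'=0.3326 (R=1.3333) → pose (3.9233, 1.3208, 0.3326)
step 3: θ'=-1.5424 (R=-1.3333) → pose (5.6914, 0.0984, -1.5424)
step 4: θ'=-2.4174 (R=0.4286) → pose (5.8358, 0.4316, -2.4174)
step 5: θ'=-0.1674 (R=-0.1667) → pose (5.7532, 0.7208, -0.1674)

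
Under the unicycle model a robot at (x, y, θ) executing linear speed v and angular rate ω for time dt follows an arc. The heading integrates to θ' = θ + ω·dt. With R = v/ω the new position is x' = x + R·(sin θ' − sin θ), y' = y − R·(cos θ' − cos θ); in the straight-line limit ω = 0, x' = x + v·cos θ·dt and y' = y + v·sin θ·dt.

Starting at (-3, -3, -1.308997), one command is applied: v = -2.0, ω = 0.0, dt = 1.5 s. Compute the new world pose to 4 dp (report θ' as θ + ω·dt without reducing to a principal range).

(-3.7765, -0.1022, -1.3090)

θ' = -1.3090 + 0.0·1.5 = -1.3090
ω = 0 → straight: x' = -3 + -2.0·cos(-1.3090)·1.5 = -3.7765
y' = -3 + -2.0·sin(-1.3090)·1.5 = -0.1022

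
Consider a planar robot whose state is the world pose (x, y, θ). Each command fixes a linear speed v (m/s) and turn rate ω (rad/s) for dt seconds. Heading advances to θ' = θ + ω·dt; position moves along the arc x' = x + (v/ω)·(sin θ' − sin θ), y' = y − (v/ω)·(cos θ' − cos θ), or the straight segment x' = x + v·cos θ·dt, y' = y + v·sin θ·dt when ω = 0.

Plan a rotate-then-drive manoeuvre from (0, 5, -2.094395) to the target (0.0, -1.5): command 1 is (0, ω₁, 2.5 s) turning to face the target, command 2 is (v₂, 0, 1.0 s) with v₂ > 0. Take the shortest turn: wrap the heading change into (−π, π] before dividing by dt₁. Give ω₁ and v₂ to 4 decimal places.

heading to target = atan2(-1.5−5, 0−0) = -1.5708
Δθ = wrap(-1.5708 − -2.0944) = 0.5236; ω₁ = Δθ/dt₁ = 0.2094
distance = √((0−0)² + (-1.5−5)²) = 6.5000; v₂ = distance/dt₂ = 6.5000

ω₁ = 0.2094, v₂ = 6.5000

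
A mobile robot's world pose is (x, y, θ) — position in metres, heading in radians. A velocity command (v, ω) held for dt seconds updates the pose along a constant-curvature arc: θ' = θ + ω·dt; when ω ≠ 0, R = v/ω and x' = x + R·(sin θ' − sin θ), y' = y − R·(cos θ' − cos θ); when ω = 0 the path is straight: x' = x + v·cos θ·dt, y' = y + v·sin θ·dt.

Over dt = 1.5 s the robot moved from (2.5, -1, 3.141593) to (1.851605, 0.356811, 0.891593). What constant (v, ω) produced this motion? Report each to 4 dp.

v = 1.2500, ω = -1.5000

Δθ = 0.891593 − 3.141593 = -2.250000
ω = Δθ/dt = -2.250000/1.5 = -1.5000
R = −Δy/(cos θ' − cos θ) = -0.8333
v = R·ω = -0.8333·-1.5000 = 1.2500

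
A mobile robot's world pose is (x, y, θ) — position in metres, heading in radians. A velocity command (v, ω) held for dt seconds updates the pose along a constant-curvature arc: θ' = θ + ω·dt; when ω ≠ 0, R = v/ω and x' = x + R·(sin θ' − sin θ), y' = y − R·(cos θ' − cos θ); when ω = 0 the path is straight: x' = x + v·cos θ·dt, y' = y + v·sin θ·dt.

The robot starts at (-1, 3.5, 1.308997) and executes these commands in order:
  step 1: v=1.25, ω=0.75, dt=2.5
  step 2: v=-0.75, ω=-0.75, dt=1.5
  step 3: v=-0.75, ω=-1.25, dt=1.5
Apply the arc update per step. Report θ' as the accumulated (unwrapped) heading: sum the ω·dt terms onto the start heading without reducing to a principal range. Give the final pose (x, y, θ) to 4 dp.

step 1: θ'=3.1840 (R=1.6667) → pose (-2.6805, 5.5965, 3.1840)
step 2: θ'=2.0590 (R=1.0000) → pose (-1.7550, 5.0665, 2.0590)
step 3: θ'=0.1840 (R=0.6000) → pose (-2.1751, 4.1952, 0.1840)

(-2.1751, 4.1952, 0.1840)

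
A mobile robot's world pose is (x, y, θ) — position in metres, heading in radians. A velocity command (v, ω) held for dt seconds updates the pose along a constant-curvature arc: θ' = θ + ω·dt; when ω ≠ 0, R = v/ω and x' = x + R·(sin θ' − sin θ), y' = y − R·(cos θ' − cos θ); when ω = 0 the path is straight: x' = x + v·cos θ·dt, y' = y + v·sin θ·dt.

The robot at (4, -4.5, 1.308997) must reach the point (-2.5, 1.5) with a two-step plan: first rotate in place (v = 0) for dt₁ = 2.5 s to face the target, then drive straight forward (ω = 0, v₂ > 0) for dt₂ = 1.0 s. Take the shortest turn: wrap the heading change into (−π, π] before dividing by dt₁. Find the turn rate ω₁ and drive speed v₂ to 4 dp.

heading to target = atan2(1.5−-4.5, -2.5−4) = 2.3962
Δθ = wrap(2.3962 − 1.3090) = 1.0872; ω₁ = Δθ/dt₁ = 0.4349
distance = √((-2.5−4)² + (1.5−-4.5)²) = 8.8459; v₂ = distance/dt₂ = 8.8459

ω₁ = 0.4349, v₂ = 8.8459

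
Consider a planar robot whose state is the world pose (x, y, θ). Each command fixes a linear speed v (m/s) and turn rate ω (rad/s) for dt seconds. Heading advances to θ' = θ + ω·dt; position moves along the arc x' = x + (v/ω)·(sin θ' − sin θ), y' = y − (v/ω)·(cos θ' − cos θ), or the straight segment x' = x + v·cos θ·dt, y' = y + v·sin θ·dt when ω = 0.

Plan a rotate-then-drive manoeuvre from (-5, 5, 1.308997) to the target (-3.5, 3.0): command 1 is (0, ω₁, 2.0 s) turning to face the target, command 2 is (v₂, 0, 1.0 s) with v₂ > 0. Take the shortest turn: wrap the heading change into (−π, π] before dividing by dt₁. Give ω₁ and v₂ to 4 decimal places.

heading to target = atan2(3−5, -3.5−-5) = -0.9273
Δθ = wrap(-0.9273 − 1.3090) = -2.2363; ω₁ = Δθ/dt₁ = -1.1181
distance = √((-3.5−-5)² + (3−5)²) = 2.5000; v₂ = distance/dt₂ = 2.5000

ω₁ = -1.1181, v₂ = 2.5000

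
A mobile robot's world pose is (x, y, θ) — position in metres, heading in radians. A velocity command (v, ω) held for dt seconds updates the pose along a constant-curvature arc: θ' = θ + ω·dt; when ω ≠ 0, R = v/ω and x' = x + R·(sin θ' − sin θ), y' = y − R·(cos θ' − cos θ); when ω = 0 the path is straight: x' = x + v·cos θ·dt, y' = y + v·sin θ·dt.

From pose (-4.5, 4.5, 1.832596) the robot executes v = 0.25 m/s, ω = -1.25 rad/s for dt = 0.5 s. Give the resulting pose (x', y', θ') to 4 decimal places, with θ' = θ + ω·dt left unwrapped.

(-4.4938, 4.6228, 1.2076)

θ' = 1.8326 + -1.25·0.5 = 1.2076
R = v/ω = 0.25/-1.25 = -0.2000
x' = -4.5 + -0.2000·(sin 1.2076 − sin 1.8326) = -4.4938
y' = 4.5 − -0.2000·(cos 1.2076 − cos 1.8326) = 4.6228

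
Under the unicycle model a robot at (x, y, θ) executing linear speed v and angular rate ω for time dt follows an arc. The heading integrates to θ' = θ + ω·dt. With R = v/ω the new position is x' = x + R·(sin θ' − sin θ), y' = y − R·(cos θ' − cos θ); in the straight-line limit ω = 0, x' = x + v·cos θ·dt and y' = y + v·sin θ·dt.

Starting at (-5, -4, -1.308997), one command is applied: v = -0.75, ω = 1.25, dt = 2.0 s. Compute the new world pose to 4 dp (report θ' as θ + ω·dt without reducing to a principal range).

θ' = -1.3090 + 1.25·2.0 = 1.1910
R = v/ω = -0.75/1.25 = -0.6000
x' = -5 + -0.6000·(sin 1.1910 − sin -1.3090) = -6.1368
y' = -4 − -0.6000·(cos 1.1910 − cos -1.3090) = -3.9329

(-6.1368, -3.9329, 1.1910)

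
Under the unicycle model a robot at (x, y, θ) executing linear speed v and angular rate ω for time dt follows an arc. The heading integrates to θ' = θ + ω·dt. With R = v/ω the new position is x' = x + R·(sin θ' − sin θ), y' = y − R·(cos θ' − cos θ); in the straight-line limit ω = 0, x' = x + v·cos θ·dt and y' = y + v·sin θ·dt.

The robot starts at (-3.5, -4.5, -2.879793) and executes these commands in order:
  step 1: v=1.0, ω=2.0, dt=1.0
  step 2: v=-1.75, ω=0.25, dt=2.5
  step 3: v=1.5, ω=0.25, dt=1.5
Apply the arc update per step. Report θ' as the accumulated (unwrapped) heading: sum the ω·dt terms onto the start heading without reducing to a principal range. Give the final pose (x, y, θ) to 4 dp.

step 1: θ'=-0.8798 (R=0.5000) → pose (-3.7559, -5.3016, -0.8798)
step 2: θ'=-0.2548 (R=-7.0000) → pose (-7.3858, -2.9888, -0.2548)
step 3: θ'=0.1202 (R=6.0000) → pose (-5.1541, -3.1392, 0.1202)

(-5.1541, -3.1392, 0.1202)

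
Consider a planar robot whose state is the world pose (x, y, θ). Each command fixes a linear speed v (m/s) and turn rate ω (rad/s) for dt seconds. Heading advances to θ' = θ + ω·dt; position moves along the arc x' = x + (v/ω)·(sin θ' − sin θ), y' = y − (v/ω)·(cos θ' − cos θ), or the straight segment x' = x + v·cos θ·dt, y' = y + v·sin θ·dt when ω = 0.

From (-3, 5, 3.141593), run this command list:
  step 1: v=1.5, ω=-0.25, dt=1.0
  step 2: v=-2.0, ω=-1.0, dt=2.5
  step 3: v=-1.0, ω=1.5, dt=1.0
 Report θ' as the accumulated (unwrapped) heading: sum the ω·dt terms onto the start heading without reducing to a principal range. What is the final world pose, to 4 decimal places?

(-4.5941, 0.5737, 1.8916)

step 1: θ'=2.8916 (R=-6.0000) → pose (-4.4844, 5.1865, 2.8916)
step 2: θ'=0.3916 (R=2.0000) → pose (-4.2159, 1.4001, 0.3916)
step 3: θ'=1.8916 (R=-0.6667) → pose (-4.5941, 0.5737, 1.8916)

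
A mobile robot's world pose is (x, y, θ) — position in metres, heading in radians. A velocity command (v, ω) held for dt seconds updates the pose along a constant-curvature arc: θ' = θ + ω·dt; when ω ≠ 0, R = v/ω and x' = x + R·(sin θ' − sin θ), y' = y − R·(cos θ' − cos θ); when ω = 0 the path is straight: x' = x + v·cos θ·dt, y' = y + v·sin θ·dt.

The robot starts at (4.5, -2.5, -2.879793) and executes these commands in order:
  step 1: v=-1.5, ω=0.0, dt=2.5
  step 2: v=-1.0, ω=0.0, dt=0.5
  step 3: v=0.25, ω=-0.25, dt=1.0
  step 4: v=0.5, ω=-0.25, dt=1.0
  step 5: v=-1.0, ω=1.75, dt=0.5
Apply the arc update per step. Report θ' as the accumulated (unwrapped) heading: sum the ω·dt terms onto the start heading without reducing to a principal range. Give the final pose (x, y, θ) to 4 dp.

step 1: θ'=-2.8798 (straight) → pose (8.1222, -1.5294, -2.8798)
step 2: θ'=-2.8798 (straight) → pose (8.6052, -1.4000, -2.8798)
step 3: θ'=-3.1298 (R=-1.0000) → pose (8.3582, -1.4340, -3.1298)
step 4: θ'=-3.3798 (R=-2.0000) → pose (7.8627, -1.3777, -3.3798)
step 5: θ'=-2.5048 (R=-0.5714) → pose (8.3373, -1.2818, -2.5048)

(8.3373, -1.2818, -2.5048)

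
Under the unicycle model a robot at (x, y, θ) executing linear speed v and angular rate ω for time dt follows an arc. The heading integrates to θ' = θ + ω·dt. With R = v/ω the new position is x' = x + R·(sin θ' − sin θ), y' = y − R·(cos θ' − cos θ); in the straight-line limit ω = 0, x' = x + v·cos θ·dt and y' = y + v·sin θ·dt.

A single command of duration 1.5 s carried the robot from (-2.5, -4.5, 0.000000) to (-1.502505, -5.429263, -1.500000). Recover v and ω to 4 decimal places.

Δθ = -1.500000 − 0.000000 = -1.500000
ω = Δθ/dt = -1.500000/1.5 = -1.0000
R = Δx/(sin θ' − sin θ) = -1.0000
v = R·ω = -1.0000·-1.0000 = 1.0000

v = 1.0000, ω = -1.0000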